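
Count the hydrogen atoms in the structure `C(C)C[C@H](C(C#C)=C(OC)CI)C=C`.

Hydrogens are implicit in SMILES; fill each atom to its normal valence:
  4 × C: 2 H each → 8
  3 × C: 1 H each → 3
  3 × C: no H
  2 × C: 3 H each → 6
  1 × I: no H
  1 × O: no H
  Total hydrogens = 17.

17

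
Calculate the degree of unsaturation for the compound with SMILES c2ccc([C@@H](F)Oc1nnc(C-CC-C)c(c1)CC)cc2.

8

Molecular formula from the SMILES: C17H21FN2O.
DoU = (2C + 2 + N − H − X)/2 = (2·17 + 2 + 2 − 21 − 1)/2 = 16/2 = 8.
(Structurally: 2 ring(s) + 6 π bond(s) = 8.)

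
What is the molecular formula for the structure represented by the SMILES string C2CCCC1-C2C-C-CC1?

Heavy atoms from the SMILES: 10 C.
Implicit hydrogens by atom environment:
  8 × C: 2 H each → 16
  2 × C: 1 H each → 2
  Total hydrogens = 18.
Molecular formula: C10H18

C10H18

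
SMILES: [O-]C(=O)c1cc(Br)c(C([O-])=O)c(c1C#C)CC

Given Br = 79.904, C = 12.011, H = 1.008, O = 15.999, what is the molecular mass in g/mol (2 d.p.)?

Molecular formula: [C12H7BrO4]2-.
M = 1×79.904 + 12×12.011 + 7×1.008 + 4×15.999 = 295.09 g/mol.

295.09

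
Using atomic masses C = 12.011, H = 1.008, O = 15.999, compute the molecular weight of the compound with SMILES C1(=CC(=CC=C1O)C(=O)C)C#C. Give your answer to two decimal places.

160.17

Molecular formula: C10H8O2.
M = 10×12.011 + 8×1.008 + 2×15.999 = 160.17 g/mol.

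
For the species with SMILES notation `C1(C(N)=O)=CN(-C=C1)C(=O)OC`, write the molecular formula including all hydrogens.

C7H8N2O3

Heavy atoms from the SMILES: 7 C, 2 N, 3 O.
Implicit hydrogens by atom environment:
  3 × C (aromatic): 1 H each → 3
  3 × O: no H
  2 × C: no H
  1 × C: 3 H
  1 × C (aromatic): no H
  1 × N: 2 H
  1 × N (aromatic): no H
  Total hydrogens = 8.
Molecular formula: C7H8N2O3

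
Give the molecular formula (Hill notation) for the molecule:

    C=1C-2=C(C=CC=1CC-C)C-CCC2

C13H18

Heavy atoms from the SMILES: 13 C.
Implicit hydrogens by atom environment:
  6 × C: 2 H each → 12
  3 × C (aromatic): 1 H each → 3
  3 × C (aromatic): no H
  1 × C: 3 H
  Total hydrogens = 18.
Molecular formula: C13H18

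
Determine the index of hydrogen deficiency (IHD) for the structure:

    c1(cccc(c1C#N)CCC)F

Molecular formula from the SMILES: C10H10FN.
DoU = (2C + 2 + N − H − X)/2 = (2·10 + 2 + 1 − 10 − 1)/2 = 12/2 = 6.
(Structurally: 1 ring(s) + 5 π bond(s) = 6.)

6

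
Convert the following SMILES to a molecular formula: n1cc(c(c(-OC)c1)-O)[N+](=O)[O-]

C6H6N2O4

Heavy atoms from the SMILES: 6 C, 2 N, 4 O.
Implicit hydrogens by atom environment:
  3 × C (aromatic): no H
  2 × C (aromatic): 1 H each → 2
  2 × O: no H
  1 × C: 3 H
  1 × N (aromatic): no H
  1 × N (charge +1): no H
  1 × O: 1 H
  1 × O (charge -1): no H
  Total hydrogens = 6.
Molecular formula: C6H6N2O4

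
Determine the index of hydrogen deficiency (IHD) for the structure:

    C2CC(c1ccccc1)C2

5

Molecular formula from the SMILES: C10H12.
DoU = (2C + 2 + N − H − X)/2 = (2·10 + 2 + 0 − 12 − 0)/2 = 10/2 = 5.
(Structurally: 2 ring(s) + 3 π bond(s) = 5.)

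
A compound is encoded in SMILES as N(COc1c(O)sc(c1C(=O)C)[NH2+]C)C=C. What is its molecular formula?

Heavy atoms from the SMILES: 10 C, 2 N, 3 O, 1 S.
Implicit hydrogens by atom environment:
  4 × C (aromatic): no H
  2 × C: 3 H each → 6
  2 × C: 2 H each → 4
  2 × O: no H
  1 × C: 1 H
  1 × C: no H
  1 × N (charge +1): 2 H
  1 × N: 1 H
  1 × O: 1 H
  1 × S (aromatic): no H
  Total hydrogens = 15.
Net charge +1.
Molecular formula: C10H15N2O3S+

C10H15N2O3S+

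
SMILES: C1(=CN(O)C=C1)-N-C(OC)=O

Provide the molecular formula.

Heavy atoms from the SMILES: 6 C, 2 N, 3 O.
Implicit hydrogens by atom environment:
  3 × C (aromatic): 1 H each → 3
  2 × O: no H
  1 × C: 3 H
  1 × C (aromatic): no H
  1 × C: no H
  1 × N: 1 H
  1 × N (aromatic): no H
  1 × O: 1 H
  Total hydrogens = 8.
Molecular formula: C6H8N2O3

C6H8N2O3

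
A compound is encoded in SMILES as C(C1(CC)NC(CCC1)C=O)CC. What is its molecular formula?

Heavy atoms from the SMILES: 11 C, 1 N, 1 O.
Implicit hydrogens by atom environment:
  6 × C: 2 H each → 12
  2 × C: 3 H each → 6
  2 × C: 1 H each → 2
  1 × C: no H
  1 × N: 1 H
  1 × O: no H
  Total hydrogens = 21.
Molecular formula: C11H21NO

C11H21NO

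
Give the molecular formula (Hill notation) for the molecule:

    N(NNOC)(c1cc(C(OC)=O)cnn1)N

Heavy atoms from the SMILES: 7 C, 6 N, 3 O.
Implicit hydrogens by atom environment:
  3 × O: no H
  2 × C: 3 H each → 6
  2 × C (aromatic): 1 H each → 2
  2 × C (aromatic): no H
  2 × N: 1 H each → 2
  2 × N (aromatic): no H
  1 × C: no H
  1 × N: 2 H
  1 × N: no H
  Total hydrogens = 12.
Molecular formula: C7H12N6O3

C7H12N6O3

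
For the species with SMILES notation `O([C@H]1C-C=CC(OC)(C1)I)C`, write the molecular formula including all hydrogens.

Heavy atoms from the SMILES: 8 C, 1 I, 2 O.
Implicit hydrogens by atom environment:
  3 × C: 1 H each → 3
  2 × C: 3 H each → 6
  2 × C: 2 H each → 4
  2 × O: no H
  1 × C: no H
  1 × I: no H
  Total hydrogens = 13.
Molecular formula: C8H13IO2

C8H13IO2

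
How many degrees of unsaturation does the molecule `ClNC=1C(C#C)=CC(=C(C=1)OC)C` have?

6

Molecular formula from the SMILES: C10H10ClNO.
DoU = (2C + 2 + N − H − X)/2 = (2·10 + 2 + 1 − 10 − 1)/2 = 12/2 = 6.
(Structurally: 1 ring(s) + 5 π bond(s) = 6.)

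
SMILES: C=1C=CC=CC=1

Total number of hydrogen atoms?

Hydrogens are implicit in SMILES; fill each atom to its normal valence:
  6 × C (aromatic): 1 H each → 6
  Total hydrogens = 6.

6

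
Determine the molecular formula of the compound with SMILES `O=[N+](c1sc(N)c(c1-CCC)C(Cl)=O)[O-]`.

Heavy atoms from the SMILES: 8 C, 1 Cl, 2 N, 3 O, 1 S.
Implicit hydrogens by atom environment:
  4 × C (aromatic): no H
  2 × C: 2 H each → 4
  2 × O: no H
  1 × C: 3 H
  1 × C: no H
  1 × Cl: no H
  1 × N: 2 H
  1 × N (charge +1): no H
  1 × O (charge -1): no H
  1 × S (aromatic): no H
  Total hydrogens = 9.
Molecular formula: C8H9ClN2O3S

C8H9ClN2O3S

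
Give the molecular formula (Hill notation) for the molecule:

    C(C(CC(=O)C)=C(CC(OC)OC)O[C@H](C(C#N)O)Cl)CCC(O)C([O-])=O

C17H25ClNO8-

Heavy atoms from the SMILES: 17 C, 1 Cl, 1 N, 8 O.
Implicit hydrogens by atom environment:
  5 × C: 2 H each → 10
  5 × C: no H
  5 × O: no H
  4 × C: 1 H each → 4
  3 × C: 3 H each → 9
  2 × O: 1 H each → 2
  1 × Cl: no H
  1 × N: no H
  1 × O (charge -1): no H
  Total hydrogens = 25.
Net charge -1.
Molecular formula: C17H25ClNO8-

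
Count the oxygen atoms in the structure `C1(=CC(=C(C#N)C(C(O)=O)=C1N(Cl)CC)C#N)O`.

3

The symbol for oxygen appears 3 times in the SMILES.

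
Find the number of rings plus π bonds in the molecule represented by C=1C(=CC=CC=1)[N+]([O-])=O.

5

Molecular formula from the SMILES: C6H5NO2.
DoU = (2C + 2 + N − H − X)/2 = (2·6 + 2 + 1 − 5 − 0)/2 = 10/2 = 5.
(Structurally: 1 ring(s) + 4 π bond(s) = 5.)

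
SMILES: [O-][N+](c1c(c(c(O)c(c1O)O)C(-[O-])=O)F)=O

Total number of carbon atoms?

7

The symbol for carbon appears 7 times in the SMILES. Lowercase c denotes aromatic carbon and counts toward C.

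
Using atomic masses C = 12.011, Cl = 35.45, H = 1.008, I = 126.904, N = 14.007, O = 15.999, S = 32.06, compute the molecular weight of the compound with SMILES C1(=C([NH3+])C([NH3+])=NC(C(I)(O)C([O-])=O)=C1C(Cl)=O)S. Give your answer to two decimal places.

Molecular formula: C8H8ClIN3O4S+.
M = 8×12.011 + 1×35.45 + 8×1.008 + 1×126.904 + 3×14.007 + 4×15.999 + 1×32.06 = 404.58 g/mol.

404.58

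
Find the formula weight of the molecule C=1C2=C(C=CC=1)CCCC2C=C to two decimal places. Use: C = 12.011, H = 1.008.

158.24

Molecular formula: C12H14.
M = 12×12.011 + 14×1.008 = 158.24 g/mol.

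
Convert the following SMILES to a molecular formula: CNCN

C2H8N2

Heavy atoms from the SMILES: 2 C, 2 N.
Implicit hydrogens by atom environment:
  1 × C: 3 H
  1 × C: 2 H
  1 × N: 2 H
  1 × N: 1 H
  Total hydrogens = 8.
Molecular formula: C2H8N2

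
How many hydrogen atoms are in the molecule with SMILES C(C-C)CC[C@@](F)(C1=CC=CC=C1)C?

19

Hydrogens are implicit in SMILES; fill each atom to its normal valence:
  5 × C (aromatic): 1 H each → 5
  4 × C: 2 H each → 8
  2 × C: 3 H each → 6
  1 × C: no H
  1 × C (aromatic): no H
  1 × F: no H
  Total hydrogens = 19.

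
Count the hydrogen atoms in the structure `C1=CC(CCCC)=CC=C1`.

Hydrogens are implicit in SMILES; fill each atom to its normal valence:
  5 × C (aromatic): 1 H each → 5
  3 × C: 2 H each → 6
  1 × C: 3 H
  1 × C (aromatic): no H
  Total hydrogens = 14.

14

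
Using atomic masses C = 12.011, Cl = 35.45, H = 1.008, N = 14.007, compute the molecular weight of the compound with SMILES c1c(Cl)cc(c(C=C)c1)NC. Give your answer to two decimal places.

167.64

Molecular formula: C9H10ClN.
M = 9×12.011 + 1×35.45 + 10×1.008 + 1×14.007 = 167.64 g/mol.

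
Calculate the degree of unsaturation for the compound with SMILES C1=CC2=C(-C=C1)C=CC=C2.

7

Molecular formula from the SMILES: C10H8.
DoU = (2C + 2 + N − H − X)/2 = (2·10 + 2 + 0 − 8 − 0)/2 = 14/2 = 7.
(Structurally: 2 ring(s) + 5 π bond(s) = 7.)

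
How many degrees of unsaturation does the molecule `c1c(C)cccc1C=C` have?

Molecular formula from the SMILES: C9H10.
DoU = (2C + 2 + N − H − X)/2 = (2·9 + 2 + 0 − 10 − 0)/2 = 10/2 = 5.
(Structurally: 1 ring(s) + 4 π bond(s) = 5.)

5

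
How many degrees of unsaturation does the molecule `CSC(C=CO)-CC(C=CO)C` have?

Molecular formula from the SMILES: C9H16O2S.
DoU = (2C + 2 + N − H − X)/2 = (2·9 + 2 + 0 − 16 − 0)/2 = 4/2 = 2.
(Structurally: 0 ring(s) + 2 π bond(s) = 2.)

2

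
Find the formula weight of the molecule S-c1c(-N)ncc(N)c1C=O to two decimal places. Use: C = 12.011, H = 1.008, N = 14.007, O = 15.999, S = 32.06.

Molecular formula: C6H7N3OS.
M = 6×12.011 + 7×1.008 + 3×14.007 + 1×15.999 + 1×32.06 = 169.20 g/mol.

169.20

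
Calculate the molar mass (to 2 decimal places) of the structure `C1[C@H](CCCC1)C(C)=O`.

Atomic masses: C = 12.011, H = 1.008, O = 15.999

126.20

Molecular formula: C8H14O.
M = 8×12.011 + 14×1.008 + 1×15.999 = 126.20 g/mol.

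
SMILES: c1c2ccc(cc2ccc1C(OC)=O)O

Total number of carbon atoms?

12

The symbol for carbon appears 12 times in the SMILES. Lowercase c denotes aromatic carbon and counts toward C.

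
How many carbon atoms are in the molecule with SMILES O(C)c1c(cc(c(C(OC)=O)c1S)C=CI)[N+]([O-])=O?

The symbol for carbon appears 11 times in the SMILES. Lowercase c denotes aromatic carbon and counts toward C.

11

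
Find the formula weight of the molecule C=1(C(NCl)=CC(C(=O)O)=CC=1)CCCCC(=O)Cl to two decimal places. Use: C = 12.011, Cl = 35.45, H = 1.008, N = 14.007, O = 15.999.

290.14

Molecular formula: C12H13Cl2NO3.
M = 12×12.011 + 2×35.45 + 13×1.008 + 1×14.007 + 3×15.999 = 290.14 g/mol.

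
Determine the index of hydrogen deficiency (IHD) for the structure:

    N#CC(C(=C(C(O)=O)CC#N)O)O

Molecular formula from the SMILES: C7H6N2O4.
DoU = (2C + 2 + N − H − X)/2 = (2·7 + 2 + 2 − 6 − 0)/2 = 12/2 = 6.
(Structurally: 0 ring(s) + 6 π bond(s) = 6.)

6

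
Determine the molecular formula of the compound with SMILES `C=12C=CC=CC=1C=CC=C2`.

Heavy atoms from the SMILES: 10 C.
Implicit hydrogens by atom environment:
  8 × C (aromatic): 1 H each → 8
  2 × C (aromatic): no H
  Total hydrogens = 8.
Molecular formula: C10H8

C10H8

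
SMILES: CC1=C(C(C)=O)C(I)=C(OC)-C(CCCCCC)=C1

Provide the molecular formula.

Heavy atoms from the SMILES: 16 C, 1 I, 2 O.
Implicit hydrogens by atom environment:
  5 × C: 2 H each → 10
  5 × C (aromatic): no H
  4 × C: 3 H each → 12
  2 × O: no H
  1 × C (aromatic): 1 H
  1 × C: no H
  1 × I: no H
  Total hydrogens = 23.
Molecular formula: C16H23IO2

C16H23IO2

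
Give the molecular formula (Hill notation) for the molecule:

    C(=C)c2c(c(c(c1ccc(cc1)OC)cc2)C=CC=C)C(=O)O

C20H18O3

Heavy atoms from the SMILES: 20 C, 3 O.
Implicit hydrogens by atom environment:
  6 × C (aromatic): 1 H each → 6
  6 × C (aromatic): no H
  4 × C: 1 H each → 4
  2 × C: 2 H each → 4
  2 × O: no H
  1 × C: 3 H
  1 × C: no H
  1 × O: 1 H
  Total hydrogens = 18.
Molecular formula: C20H18O3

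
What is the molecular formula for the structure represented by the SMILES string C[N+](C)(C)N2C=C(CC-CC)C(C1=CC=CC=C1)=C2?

Heavy atoms from the SMILES: 17 C, 2 N.
Implicit hydrogens by atom environment:
  7 × C (aromatic): 1 H each → 7
  4 × C: 3 H each → 12
  3 × C: 2 H each → 6
  3 × C (aromatic): no H
  1 × N (aromatic): no H
  1 × N (charge +1): no H
  Total hydrogens = 25.
Net charge +1.
Molecular formula: C17H25N2+

C17H25N2+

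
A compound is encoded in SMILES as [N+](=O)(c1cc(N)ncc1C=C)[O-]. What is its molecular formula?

Heavy atoms from the SMILES: 7 C, 3 N, 2 O.
Implicit hydrogens by atom environment:
  3 × C (aromatic): no H
  2 × C (aromatic): 1 H each → 2
  1 × C: 2 H
  1 × C: 1 H
  1 × N: 2 H
  1 × N (aromatic): no H
  1 × N (charge +1): no H
  1 × O: no H
  1 × O (charge -1): no H
  Total hydrogens = 7.
Molecular formula: C7H7N3O2

C7H7N3O2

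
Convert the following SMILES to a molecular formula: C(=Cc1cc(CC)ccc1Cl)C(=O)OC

Heavy atoms from the SMILES: 12 C, 1 Cl, 2 O.
Implicit hydrogens by atom environment:
  3 × C (aromatic): 1 H each → 3
  3 × C (aromatic): no H
  2 × C: 3 H each → 6
  2 × C: 1 H each → 2
  2 × O: no H
  1 × C: 2 H
  1 × C: no H
  1 × Cl: no H
  Total hydrogens = 13.
Molecular formula: C12H13ClO2

C12H13ClO2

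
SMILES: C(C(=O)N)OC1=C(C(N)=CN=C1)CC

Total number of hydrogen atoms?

13

Hydrogens are implicit in SMILES; fill each atom to its normal valence:
  3 × C (aromatic): no H
  2 × C: 2 H each → 4
  2 × C (aromatic): 1 H each → 2
  2 × N: 2 H each → 4
  2 × O: no H
  1 × C: 3 H
  1 × C: no H
  1 × N (aromatic): no H
  Total hydrogens = 13.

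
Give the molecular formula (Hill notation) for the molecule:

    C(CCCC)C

C6H14

Heavy atoms from the SMILES: 6 C.
Implicit hydrogens by atom environment:
  4 × C: 2 H each → 8
  2 × C: 3 H each → 6
  Total hydrogens = 14.
Molecular formula: C6H14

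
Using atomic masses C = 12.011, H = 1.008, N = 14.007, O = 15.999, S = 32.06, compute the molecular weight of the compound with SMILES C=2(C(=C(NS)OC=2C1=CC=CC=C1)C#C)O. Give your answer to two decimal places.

231.27

Molecular formula: C12H9NO2S.
M = 12×12.011 + 9×1.008 + 1×14.007 + 2×15.999 + 1×32.06 = 231.27 g/mol.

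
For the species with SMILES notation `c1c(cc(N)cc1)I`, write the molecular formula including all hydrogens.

C6H6IN

Heavy atoms from the SMILES: 6 C, 1 I, 1 N.
Implicit hydrogens by atom environment:
  4 × C (aromatic): 1 H each → 4
  2 × C (aromatic): no H
  1 × I: no H
  1 × N: 2 H
  Total hydrogens = 6.
Molecular formula: C6H6IN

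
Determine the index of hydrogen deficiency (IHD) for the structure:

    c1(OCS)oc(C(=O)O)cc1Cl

4

Molecular formula from the SMILES: C6H5ClO4S.
DoU = (2C + 2 + N − H − X)/2 = (2·6 + 2 + 0 − 5 − 1)/2 = 8/2 = 4.
(Structurally: 1 ring(s) + 3 π bond(s) = 4.)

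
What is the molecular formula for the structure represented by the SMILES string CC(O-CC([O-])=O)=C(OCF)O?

Heavy atoms from the SMILES: 6 C, 1 F, 5 O.
Implicit hydrogens by atom environment:
  3 × C: no H
  3 × O: no H
  2 × C: 2 H each → 4
  1 × C: 3 H
  1 × F: no H
  1 × O: 1 H
  1 × O (charge -1): no H
  Total hydrogens = 8.
Net charge -1.
Molecular formula: C6H8FO5-

C6H8FO5-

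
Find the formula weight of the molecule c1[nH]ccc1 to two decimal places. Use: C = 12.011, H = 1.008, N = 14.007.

Molecular formula: C4H5N.
M = 4×12.011 + 5×1.008 + 1×14.007 = 67.09 g/mol.

67.09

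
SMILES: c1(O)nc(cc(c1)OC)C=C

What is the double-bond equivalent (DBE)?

Molecular formula from the SMILES: C8H9NO2.
DoU = (2C + 2 + N − H − X)/2 = (2·8 + 2 + 1 − 9 − 0)/2 = 10/2 = 5.
(Structurally: 1 ring(s) + 4 π bond(s) = 5.)

5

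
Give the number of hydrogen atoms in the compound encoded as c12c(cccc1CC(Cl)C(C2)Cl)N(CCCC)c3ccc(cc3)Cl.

Hydrogens are implicit in SMILES; fill each atom to its normal valence:
  7 × C (aromatic): 1 H each → 7
  5 × C: 2 H each → 10
  5 × C (aromatic): no H
  3 × Cl: no H
  2 × C: 1 H each → 2
  1 × C: 3 H
  1 × N: no H
  Total hydrogens = 22.

22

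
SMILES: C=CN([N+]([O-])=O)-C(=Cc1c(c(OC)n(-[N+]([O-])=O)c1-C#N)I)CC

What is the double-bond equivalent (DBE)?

Molecular formula from the SMILES: C12H12IN5O5.
DoU = (2C + 2 + N − H − X)/2 = (2·12 + 2 + 5 − 12 − 1)/2 = 18/2 = 9.
(Structurally: 1 ring(s) + 8 π bond(s) = 9.)

9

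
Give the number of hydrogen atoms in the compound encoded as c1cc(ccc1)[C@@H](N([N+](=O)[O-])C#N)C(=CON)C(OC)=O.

Hydrogens are implicit in SMILES; fill each atom to its normal valence:
  5 × C (aromatic): 1 H each → 5
  4 × O: no H
  3 × C: no H
  2 × C: 1 H each → 2
  2 × N: no H
  1 × C: 3 H
  1 × C (aromatic): no H
  1 × N: 2 H
  1 × N (charge +1): no H
  1 × O (charge -1): no H
  Total hydrogens = 12.

12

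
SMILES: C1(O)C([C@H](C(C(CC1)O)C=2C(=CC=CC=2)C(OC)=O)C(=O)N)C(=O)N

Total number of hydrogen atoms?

Hydrogens are implicit in SMILES; fill each atom to its normal valence:
  5 × C: 1 H each → 5
  4 × C (aromatic): 1 H each → 4
  4 × O: no H
  3 × C: no H
  2 × C: 2 H each → 4
  2 × C (aromatic): no H
  2 × N: 2 H each → 4
  2 × O: 1 H each → 2
  1 × C: 3 H
  Total hydrogens = 22.

22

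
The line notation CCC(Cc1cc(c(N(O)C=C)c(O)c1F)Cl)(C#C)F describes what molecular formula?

C14H14ClF2NO2

Heavy atoms from the SMILES: 14 C, 1 Cl, 2 F, 1 N, 2 O.
Implicit hydrogens by atom environment:
  5 × C (aromatic): no H
  3 × C: 2 H each → 6
  2 × C: 1 H each → 2
  2 × C: no H
  2 × F: no H
  2 × O: 1 H each → 2
  1 × C: 3 H
  1 × C (aromatic): 1 H
  1 × Cl: no H
  1 × N: no H
  Total hydrogens = 14.
Molecular formula: C14H14ClF2NO2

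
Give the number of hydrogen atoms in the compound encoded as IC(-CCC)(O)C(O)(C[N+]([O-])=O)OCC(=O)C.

16

Hydrogens are implicit in SMILES; fill each atom to its normal valence:
  4 × C: 2 H each → 8
  3 × C: no H
  3 × O: no H
  2 × C: 3 H each → 6
  2 × O: 1 H each → 2
  1 × I: no H
  1 × N (charge +1): no H
  1 × O (charge -1): no H
  Total hydrogens = 16.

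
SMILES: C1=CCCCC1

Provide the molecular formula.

Heavy atoms from the SMILES: 6 C.
Implicit hydrogens by atom environment:
  4 × C: 2 H each → 8
  2 × C: 1 H each → 2
  Total hydrogens = 10.
Molecular formula: C6H10

C6H10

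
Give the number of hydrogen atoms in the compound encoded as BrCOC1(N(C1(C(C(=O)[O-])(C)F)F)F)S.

6

Hydrogens are implicit in SMILES; fill each atom to its normal valence:
  4 × C: no H
  3 × F: no H
  2 × O: no H
  1 × Br: no H
  1 × C: 3 H
  1 × C: 2 H
  1 × N: no H
  1 × O (charge -1): no H
  1 × S: 1 H
  Total hydrogens = 6.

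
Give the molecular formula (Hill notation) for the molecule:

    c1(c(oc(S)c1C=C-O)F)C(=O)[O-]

C7H4FO4S-

Heavy atoms from the SMILES: 7 C, 1 F, 4 O, 1 S.
Implicit hydrogens by atom environment:
  4 × C (aromatic): no H
  2 × C: 1 H each → 2
  1 × C: no H
  1 × F: no H
  1 × O: 1 H
  1 × O (aromatic): no H
  1 × O: no H
  1 × O (charge -1): no H
  1 × S: 1 H
  Total hydrogens = 4.
Net charge -1.
Molecular formula: C7H4FO4S-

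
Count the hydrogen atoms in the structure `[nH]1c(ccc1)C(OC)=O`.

Hydrogens are implicit in SMILES; fill each atom to its normal valence:
  3 × C (aromatic): 1 H each → 3
  2 × O: no H
  1 × C: 3 H
  1 × C (aromatic): no H
  1 × C: no H
  1 × N (aromatic): 1 H
  Total hydrogens = 7.

7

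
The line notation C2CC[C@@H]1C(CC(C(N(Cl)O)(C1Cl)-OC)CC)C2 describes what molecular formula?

C13H23Cl2NO2

Heavy atoms from the SMILES: 13 C, 2 Cl, 1 N, 2 O.
Implicit hydrogens by atom environment:
  6 × C: 2 H each → 12
  4 × C: 1 H each → 4
  2 × C: 3 H each → 6
  2 × Cl: no H
  1 × C: no H
  1 × N: no H
  1 × O: 1 H
  1 × O: no H
  Total hydrogens = 23.
Molecular formula: C13H23Cl2NO2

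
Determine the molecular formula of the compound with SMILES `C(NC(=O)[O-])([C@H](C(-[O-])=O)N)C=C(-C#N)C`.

Heavy atoms from the SMILES: 8 C, 3 N, 4 O.
Implicit hydrogens by atom environment:
  4 × C: no H
  3 × C: 1 H each → 3
  2 × O: no H
  2 × O (charge -1): no H
  1 × C: 3 H
  1 × N: 2 H
  1 × N: 1 H
  1 × N: no H
  Total hydrogens = 9.
Net charge -2.
Molecular formula: [C8H9N3O4]2-

[C8H9N3O4]2-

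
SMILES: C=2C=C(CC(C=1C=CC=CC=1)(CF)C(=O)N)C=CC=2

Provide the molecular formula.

C16H16FNO

Heavy atoms from the SMILES: 16 C, 1 F, 1 N, 1 O.
Implicit hydrogens by atom environment:
  10 × C (aromatic): 1 H each → 10
  2 × C: 2 H each → 4
  2 × C: no H
  2 × C (aromatic): no H
  1 × F: no H
  1 × N: 2 H
  1 × O: no H
  Total hydrogens = 16.
Molecular formula: C16H16FNO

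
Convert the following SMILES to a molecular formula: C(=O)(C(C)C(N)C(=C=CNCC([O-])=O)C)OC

Heavy atoms from the SMILES: 11 C, 2 N, 4 O.
Implicit hydrogens by atom environment:
  4 × C: no H
  3 × C: 3 H each → 9
  3 × C: 1 H each → 3
  3 × O: no H
  1 × C: 2 H
  1 × N: 2 H
  1 × N: 1 H
  1 × O (charge -1): no H
  Total hydrogens = 17.
Net charge -1.
Molecular formula: C11H17N2O4-

C11H17N2O4-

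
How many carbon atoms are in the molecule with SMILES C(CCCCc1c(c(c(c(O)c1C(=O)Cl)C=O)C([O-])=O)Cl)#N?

The symbol for carbon appears 14 times in the SMILES. Lowercase c denotes aromatic carbon and counts toward C.

14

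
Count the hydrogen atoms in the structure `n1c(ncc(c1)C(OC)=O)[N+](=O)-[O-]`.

Hydrogens are implicit in SMILES; fill each atom to its normal valence:
  3 × O: no H
  2 × C (aromatic): 1 H each → 2
  2 × C (aromatic): no H
  2 × N (aromatic): no H
  1 × C: 3 H
  1 × C: no H
  1 × N (charge +1): no H
  1 × O (charge -1): no H
  Total hydrogens = 5.

5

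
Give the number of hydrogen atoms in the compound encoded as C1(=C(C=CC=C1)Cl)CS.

7

Hydrogens are implicit in SMILES; fill each atom to its normal valence:
  4 × C (aromatic): 1 H each → 4
  2 × C (aromatic): no H
  1 × C: 2 H
  1 × Cl: no H
  1 × S: 1 H
  Total hydrogens = 7.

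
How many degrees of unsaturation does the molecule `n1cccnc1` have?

4

Molecular formula from the SMILES: C4H4N2.
DoU = (2C + 2 + N − H − X)/2 = (2·4 + 2 + 2 − 4 − 0)/2 = 8/2 = 4.
(Structurally: 1 ring(s) + 3 π bond(s) = 4.)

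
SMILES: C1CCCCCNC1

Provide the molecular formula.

Heavy atoms from the SMILES: 7 C, 1 N.
Implicit hydrogens by atom environment:
  7 × C: 2 H each → 14
  1 × N: 1 H
  Total hydrogens = 15.
Molecular formula: C7H15N

C7H15N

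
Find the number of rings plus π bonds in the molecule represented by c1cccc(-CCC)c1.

4

Molecular formula from the SMILES: C9H12.
DoU = (2C + 2 + N − H − X)/2 = (2·9 + 2 + 0 − 12 − 0)/2 = 8/2 = 4.
(Structurally: 1 ring(s) + 3 π bond(s) = 4.)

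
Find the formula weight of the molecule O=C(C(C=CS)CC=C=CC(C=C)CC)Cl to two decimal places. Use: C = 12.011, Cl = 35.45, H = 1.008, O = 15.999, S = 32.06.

Molecular formula: C13H17ClOS.
M = 13×12.011 + 1×35.45 + 17×1.008 + 1×15.999 + 1×32.06 = 256.79 g/mol.

256.79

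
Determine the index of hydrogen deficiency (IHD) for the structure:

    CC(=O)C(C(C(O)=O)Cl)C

2

Molecular formula from the SMILES: C6H9ClO3.
DoU = (2C + 2 + N − H − X)/2 = (2·6 + 2 + 0 − 9 − 1)/2 = 4/2 = 2.
(Structurally: 0 ring(s) + 2 π bond(s) = 2.)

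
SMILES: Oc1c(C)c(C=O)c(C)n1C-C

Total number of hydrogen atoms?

Hydrogens are implicit in SMILES; fill each atom to its normal valence:
  4 × C (aromatic): no H
  3 × C: 3 H each → 9
  1 × C: 2 H
  1 × C: 1 H
  1 × N (aromatic): no H
  1 × O: 1 H
  1 × O: no H
  Total hydrogens = 13.

13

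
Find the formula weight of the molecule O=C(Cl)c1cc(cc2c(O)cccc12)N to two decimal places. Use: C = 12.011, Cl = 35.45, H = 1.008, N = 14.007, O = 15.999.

221.64

Molecular formula: C11H8ClNO2.
M = 11×12.011 + 1×35.45 + 8×1.008 + 1×14.007 + 2×15.999 = 221.64 g/mol.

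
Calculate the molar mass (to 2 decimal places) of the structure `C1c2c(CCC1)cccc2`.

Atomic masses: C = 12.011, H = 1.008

Molecular formula: C10H12.
M = 10×12.011 + 12×1.008 = 132.21 g/mol.

132.21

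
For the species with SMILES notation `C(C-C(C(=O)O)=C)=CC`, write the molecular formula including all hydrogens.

C7H10O2

Heavy atoms from the SMILES: 7 C, 2 O.
Implicit hydrogens by atom environment:
  2 × C: 2 H each → 4
  2 × C: 1 H each → 2
  2 × C: no H
  1 × C: 3 H
  1 × O: 1 H
  1 × O: no H
  Total hydrogens = 10.
Molecular formula: C7H10O2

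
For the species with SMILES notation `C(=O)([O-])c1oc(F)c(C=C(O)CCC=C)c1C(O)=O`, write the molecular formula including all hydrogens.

Heavy atoms from the SMILES: 12 C, 1 F, 6 O.
Implicit hydrogens by atom environment:
  4 × C (aromatic): no H
  3 × C: 2 H each → 6
  3 × C: no H
  2 × C: 1 H each → 2
  2 × O: 1 H each → 2
  2 × O: no H
  1 × F: no H
  1 × O (aromatic): no H
  1 × O (charge -1): no H
  Total hydrogens = 10.
Net charge -1.
Molecular formula: C12H10FO6-

C12H10FO6-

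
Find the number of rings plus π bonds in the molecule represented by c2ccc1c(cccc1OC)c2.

7

Molecular formula from the SMILES: C11H10O.
DoU = (2C + 2 + N − H − X)/2 = (2·11 + 2 + 0 − 10 − 0)/2 = 14/2 = 7.
(Structurally: 2 ring(s) + 5 π bond(s) = 7.)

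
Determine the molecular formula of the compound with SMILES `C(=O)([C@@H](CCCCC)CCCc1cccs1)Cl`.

C14H21ClOS

Heavy atoms from the SMILES: 14 C, 1 Cl, 1 O, 1 S.
Implicit hydrogens by atom environment:
  7 × C: 2 H each → 14
  3 × C (aromatic): 1 H each → 3
  1 × C: 3 H
  1 × C: 1 H
  1 × C (aromatic): no H
  1 × C: no H
  1 × Cl: no H
  1 × O: no H
  1 × S (aromatic): no H
  Total hydrogens = 21.
Molecular formula: C14H21ClOS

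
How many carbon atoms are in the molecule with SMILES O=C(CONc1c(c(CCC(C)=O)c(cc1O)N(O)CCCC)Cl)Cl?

The symbol for carbon appears 16 times in the SMILES. Lowercase c denotes aromatic carbon and counts toward C.

16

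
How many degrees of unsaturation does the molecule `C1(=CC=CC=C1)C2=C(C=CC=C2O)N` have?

Molecular formula from the SMILES: C12H11NO.
DoU = (2C + 2 + N − H − X)/2 = (2·12 + 2 + 1 − 11 − 0)/2 = 16/2 = 8.
(Structurally: 2 ring(s) + 6 π bond(s) = 8.)

8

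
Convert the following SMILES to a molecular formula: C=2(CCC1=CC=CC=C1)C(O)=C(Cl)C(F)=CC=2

C14H12ClFO

Heavy atoms from the SMILES: 14 C, 1 Cl, 1 F, 1 O.
Implicit hydrogens by atom environment:
  7 × C (aromatic): 1 H each → 7
  5 × C (aromatic): no H
  2 × C: 2 H each → 4
  1 × Cl: no H
  1 × F: no H
  1 × O: 1 H
  Total hydrogens = 12.
Molecular formula: C14H12ClFO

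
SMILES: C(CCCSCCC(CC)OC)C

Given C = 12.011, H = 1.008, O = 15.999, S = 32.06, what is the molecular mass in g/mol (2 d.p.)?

204.37

Molecular formula: C11H24OS.
M = 11×12.011 + 24×1.008 + 1×15.999 + 1×32.06 = 204.37 g/mol.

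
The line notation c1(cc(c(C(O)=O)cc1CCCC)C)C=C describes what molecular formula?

Heavy atoms from the SMILES: 14 C, 2 O.
Implicit hydrogens by atom environment:
  4 × C: 2 H each → 8
  4 × C (aromatic): no H
  2 × C: 3 H each → 6
  2 × C (aromatic): 1 H each → 2
  1 × C: 1 H
  1 × C: no H
  1 × O: 1 H
  1 × O: no H
  Total hydrogens = 18.
Molecular formula: C14H18O2

C14H18O2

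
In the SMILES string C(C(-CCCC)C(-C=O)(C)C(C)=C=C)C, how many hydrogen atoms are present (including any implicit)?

24

Hydrogens are implicit in SMILES; fill each atom to its normal valence:
  5 × C: 2 H each → 10
  4 × C: 3 H each → 12
  3 × C: no H
  2 × C: 1 H each → 2
  1 × O: no H
  Total hydrogens = 24.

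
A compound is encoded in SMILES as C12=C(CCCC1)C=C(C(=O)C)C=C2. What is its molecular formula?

Heavy atoms from the SMILES: 12 C, 1 O.
Implicit hydrogens by atom environment:
  4 × C: 2 H each → 8
  3 × C (aromatic): 1 H each → 3
  3 × C (aromatic): no H
  1 × C: 3 H
  1 × C: no H
  1 × O: no H
  Total hydrogens = 14.
Molecular formula: C12H14O

C12H14O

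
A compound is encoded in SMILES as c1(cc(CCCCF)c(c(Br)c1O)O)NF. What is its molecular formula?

C10H12BrF2NO2

Heavy atoms from the SMILES: 1 Br, 10 C, 2 F, 1 N, 2 O.
Implicit hydrogens by atom environment:
  5 × C (aromatic): no H
  4 × C: 2 H each → 8
  2 × F: no H
  2 × O: 1 H each → 2
  1 × Br: no H
  1 × C (aromatic): 1 H
  1 × N: 1 H
  Total hydrogens = 12.
Molecular formula: C10H12BrF2NO2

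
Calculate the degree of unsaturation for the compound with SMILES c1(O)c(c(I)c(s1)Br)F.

Molecular formula from the SMILES: C4HBrFIOS.
DoU = (2C + 2 + N − H − X)/2 = (2·4 + 2 + 0 − 1 − 3)/2 = 6/2 = 3.
(Structurally: 1 ring(s) + 2 π bond(s) = 3.)

3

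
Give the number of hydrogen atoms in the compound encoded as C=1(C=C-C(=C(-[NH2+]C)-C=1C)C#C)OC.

Hydrogens are implicit in SMILES; fill each atom to its normal valence:
  4 × C (aromatic): no H
  3 × C: 3 H each → 9
  2 × C (aromatic): 1 H each → 2
  1 × C: 1 H
  1 × C: no H
  1 × N (charge +1): 2 H
  1 × O: no H
  Total hydrogens = 14.

14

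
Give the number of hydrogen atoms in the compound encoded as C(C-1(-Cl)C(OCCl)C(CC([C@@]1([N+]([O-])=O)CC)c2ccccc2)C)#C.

Hydrogens are implicit in SMILES; fill each atom to its normal valence:
  5 × C (aromatic): 1 H each → 5
  4 × C: 1 H each → 4
  3 × C: 2 H each → 6
  3 × C: no H
  2 × C: 3 H each → 6
  2 × Cl: no H
  2 × O: no H
  1 × C (aromatic): no H
  1 × N (charge +1): no H
  1 × O (charge -1): no H
  Total hydrogens = 21.

21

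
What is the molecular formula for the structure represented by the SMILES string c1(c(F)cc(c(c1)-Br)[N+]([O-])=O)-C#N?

Heavy atoms from the SMILES: 1 Br, 7 C, 1 F, 2 N, 2 O.
Implicit hydrogens by atom environment:
  4 × C (aromatic): no H
  2 × C (aromatic): 1 H each → 2
  1 × Br: no H
  1 × C: no H
  1 × F: no H
  1 × N: no H
  1 × N (charge +1): no H
  1 × O: no H
  1 × O (charge -1): no H
  Total hydrogens = 2.
Molecular formula: C7H2BrFN2O2

C7H2BrFN2O2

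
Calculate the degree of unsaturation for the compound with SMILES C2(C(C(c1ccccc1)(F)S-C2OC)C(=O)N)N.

6

Molecular formula from the SMILES: C12H15FN2O2S.
DoU = (2C + 2 + N − H − X)/2 = (2·12 + 2 + 2 − 15 − 1)/2 = 12/2 = 6.
(Structurally: 2 ring(s) + 4 π bond(s) = 6.)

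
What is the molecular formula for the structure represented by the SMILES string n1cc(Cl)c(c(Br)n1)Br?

Heavy atoms from the SMILES: 2 Br, 4 C, 1 Cl, 2 N.
Implicit hydrogens by atom environment:
  3 × C (aromatic): no H
  2 × Br: no H
  2 × N (aromatic): no H
  1 × C (aromatic): 1 H
  1 × Cl: no H
  Total hydrogens = 1.
Molecular formula: C4HBr2ClN2

C4HBr2ClN2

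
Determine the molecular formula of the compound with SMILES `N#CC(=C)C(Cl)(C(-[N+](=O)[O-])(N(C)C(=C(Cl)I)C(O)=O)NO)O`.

Heavy atoms from the SMILES: 9 C, 2 Cl, 1 I, 4 N, 6 O.
Implicit hydrogens by atom environment:
  7 × C: no H
  3 × O: 1 H each → 3
  2 × Cl: no H
  2 × N: no H
  2 × O: no H
  1 × C: 3 H
  1 × C: 2 H
  1 × I: no H
  1 × N: 1 H
  1 × N (charge +1): no H
  1 × O (charge -1): no H
  Total hydrogens = 9.
Molecular formula: C9H9Cl2IN4O6

C9H9Cl2IN4O6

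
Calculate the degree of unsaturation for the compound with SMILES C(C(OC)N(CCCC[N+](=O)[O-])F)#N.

3

Molecular formula from the SMILES: C7H12FN3O3.
DoU = (2C + 2 + N − H − X)/2 = (2·7 + 2 + 3 − 12 − 1)/2 = 6/2 = 3.
(Structurally: 0 ring(s) + 3 π bond(s) = 3.)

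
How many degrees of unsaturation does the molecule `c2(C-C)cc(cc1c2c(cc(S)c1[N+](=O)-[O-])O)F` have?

Molecular formula from the SMILES: C12H10FNO3S.
DoU = (2C + 2 + N − H − X)/2 = (2·12 + 2 + 1 − 10 − 1)/2 = 16/2 = 8.
(Structurally: 2 ring(s) + 6 π bond(s) = 8.)

8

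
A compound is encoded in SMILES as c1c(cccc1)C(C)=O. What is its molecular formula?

Heavy atoms from the SMILES: 8 C, 1 O.
Implicit hydrogens by atom environment:
  5 × C (aromatic): 1 H each → 5
  1 × C: 3 H
  1 × C (aromatic): no H
  1 × C: no H
  1 × O: no H
  Total hydrogens = 8.
Molecular formula: C8H8O

C8H8O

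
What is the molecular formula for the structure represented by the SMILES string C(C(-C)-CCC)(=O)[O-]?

C6H11O2-

Heavy atoms from the SMILES: 6 C, 2 O.
Implicit hydrogens by atom environment:
  2 × C: 3 H each → 6
  2 × C: 2 H each → 4
  1 × C: 1 H
  1 × C: no H
  1 × O: no H
  1 × O (charge -1): no H
  Total hydrogens = 11.
Net charge -1.
Molecular formula: C6H11O2-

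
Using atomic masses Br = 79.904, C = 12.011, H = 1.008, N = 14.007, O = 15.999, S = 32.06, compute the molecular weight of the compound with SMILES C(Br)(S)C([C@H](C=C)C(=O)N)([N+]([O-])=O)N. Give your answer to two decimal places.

Molecular formula: C6H10BrN3O3S.
M = 1×79.904 + 6×12.011 + 10×1.008 + 3×14.007 + 3×15.999 + 1×32.06 = 284.13 g/mol.

284.13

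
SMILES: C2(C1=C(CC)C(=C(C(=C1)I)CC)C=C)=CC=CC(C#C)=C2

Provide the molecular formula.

Heavy atoms from the SMILES: 20 C, 1 I.
Implicit hydrogens by atom environment:
  7 × C (aromatic): no H
  5 × C (aromatic): 1 H each → 5
  3 × C: 2 H each → 6
  2 × C: 3 H each → 6
  2 × C: 1 H each → 2
  1 × C: no H
  1 × I: no H
  Total hydrogens = 19.
Molecular formula: C20H19I

C20H19I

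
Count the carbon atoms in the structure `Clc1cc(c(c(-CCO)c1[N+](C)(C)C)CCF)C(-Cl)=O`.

The symbol for carbon appears 14 times in the SMILES. Lowercase c denotes aromatic carbon and counts toward C.

14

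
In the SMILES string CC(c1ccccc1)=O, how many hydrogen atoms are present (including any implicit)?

8

Hydrogens are implicit in SMILES; fill each atom to its normal valence:
  5 × C (aromatic): 1 H each → 5
  1 × C: 3 H
  1 × C (aromatic): no H
  1 × C: no H
  1 × O: no H
  Total hydrogens = 8.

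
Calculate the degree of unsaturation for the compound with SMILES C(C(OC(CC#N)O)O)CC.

Molecular formula from the SMILES: C7H13NO3.
DoU = (2C + 2 + N − H − X)/2 = (2·7 + 2 + 1 − 13 − 0)/2 = 4/2 = 2.
(Structurally: 0 ring(s) + 2 π bond(s) = 2.)

2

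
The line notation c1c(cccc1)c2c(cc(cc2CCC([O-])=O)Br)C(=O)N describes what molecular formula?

C16H13BrNO3-

Heavy atoms from the SMILES: 1 Br, 16 C, 1 N, 3 O.
Implicit hydrogens by atom environment:
  7 × C (aromatic): 1 H each → 7
  5 × C (aromatic): no H
  2 × C: 2 H each → 4
  2 × C: no H
  2 × O: no H
  1 × Br: no H
  1 × N: 2 H
  1 × O (charge -1): no H
  Total hydrogens = 13.
Net charge -1.
Molecular formula: C16H13BrNO3-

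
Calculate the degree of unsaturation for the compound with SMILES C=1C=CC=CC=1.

4

Molecular formula from the SMILES: C6H6.
DoU = (2C + 2 + N − H − X)/2 = (2·6 + 2 + 0 − 6 − 0)/2 = 8/2 = 4.
(Structurally: 1 ring(s) + 3 π bond(s) = 4.)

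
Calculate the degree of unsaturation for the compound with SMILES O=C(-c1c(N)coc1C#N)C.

Molecular formula from the SMILES: C7H6N2O2.
DoU = (2C + 2 + N − H − X)/2 = (2·7 + 2 + 2 − 6 − 0)/2 = 12/2 = 6.
(Structurally: 1 ring(s) + 5 π bond(s) = 6.)

6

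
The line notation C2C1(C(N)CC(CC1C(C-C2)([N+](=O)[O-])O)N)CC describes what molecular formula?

C12H23N3O3

Heavy atoms from the SMILES: 12 C, 3 N, 3 O.
Implicit hydrogens by atom environment:
  6 × C: 2 H each → 12
  3 × C: 1 H each → 3
  2 × C: no H
  2 × N: 2 H each → 4
  1 × C: 3 H
  1 × N (charge +1): no H
  1 × O: 1 H
  1 × O: no H
  1 × O (charge -1): no H
  Total hydrogens = 23.
Molecular formula: C12H23N3O3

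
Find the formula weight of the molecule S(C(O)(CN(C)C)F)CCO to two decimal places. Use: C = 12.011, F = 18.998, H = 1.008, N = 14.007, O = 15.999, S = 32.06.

183.24

Molecular formula: C6H14FNO2S.
M = 6×12.011 + 1×18.998 + 14×1.008 + 1×14.007 + 2×15.999 + 1×32.06 = 183.24 g/mol.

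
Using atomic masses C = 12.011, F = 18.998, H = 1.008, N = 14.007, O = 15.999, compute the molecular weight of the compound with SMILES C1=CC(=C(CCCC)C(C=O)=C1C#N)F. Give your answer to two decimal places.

Molecular formula: C12H12FNO.
M = 12×12.011 + 1×18.998 + 12×1.008 + 1×14.007 + 1×15.999 = 205.23 g/mol.

205.23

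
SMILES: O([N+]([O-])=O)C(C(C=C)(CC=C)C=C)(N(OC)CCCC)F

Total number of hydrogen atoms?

Hydrogens are implicit in SMILES; fill each atom to its normal valence:
  7 × C: 2 H each → 14
  3 × C: 1 H each → 3
  3 × O: no H
  2 × C: 3 H each → 6
  2 × C: no H
  1 × F: no H
  1 × N: no H
  1 × N (charge +1): no H
  1 × O (charge -1): no H
  Total hydrogens = 23.

23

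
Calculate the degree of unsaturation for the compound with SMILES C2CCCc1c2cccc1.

5

Molecular formula from the SMILES: C10H12.
DoU = (2C + 2 + N − H − X)/2 = (2·10 + 2 + 0 − 12 − 0)/2 = 10/2 = 5.
(Structurally: 2 ring(s) + 3 π bond(s) = 5.)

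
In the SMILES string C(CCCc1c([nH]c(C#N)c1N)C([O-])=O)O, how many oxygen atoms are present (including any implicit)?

3

The symbol for oxygen appears 3 times in the SMILES.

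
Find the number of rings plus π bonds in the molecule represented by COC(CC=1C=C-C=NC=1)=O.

5

Molecular formula from the SMILES: C8H9NO2.
DoU = (2C + 2 + N − H − X)/2 = (2·8 + 2 + 1 − 9 − 0)/2 = 10/2 = 5.
(Structurally: 1 ring(s) + 4 π bond(s) = 5.)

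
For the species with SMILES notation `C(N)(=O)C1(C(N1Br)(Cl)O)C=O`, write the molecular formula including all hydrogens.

C4H4BrClN2O3

Heavy atoms from the SMILES: 1 Br, 4 C, 1 Cl, 2 N, 3 O.
Implicit hydrogens by atom environment:
  3 × C: no H
  2 × O: no H
  1 × Br: no H
  1 × C: 1 H
  1 × Cl: no H
  1 × N: 2 H
  1 × N: no H
  1 × O: 1 H
  Total hydrogens = 4.
Molecular formula: C4H4BrClN2O3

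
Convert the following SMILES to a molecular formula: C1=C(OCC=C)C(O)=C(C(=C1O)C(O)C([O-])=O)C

Heavy atoms from the SMILES: 12 C, 6 O.
Implicit hydrogens by atom environment:
  5 × C (aromatic): no H
  3 × O: 1 H each → 3
  2 × C: 2 H each → 4
  2 × C: 1 H each → 2
  2 × O: no H
  1 × C: 3 H
  1 × C (aromatic): 1 H
  1 × C: no H
  1 × O (charge -1): no H
  Total hydrogens = 13.
Net charge -1.
Molecular formula: C12H13O6-

C12H13O6-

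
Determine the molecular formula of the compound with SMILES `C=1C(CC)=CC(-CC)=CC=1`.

Heavy atoms from the SMILES: 10 C.
Implicit hydrogens by atom environment:
  4 × C (aromatic): 1 H each → 4
  2 × C: 3 H each → 6
  2 × C: 2 H each → 4
  2 × C (aromatic): no H
  Total hydrogens = 14.
Molecular formula: C10H14

C10H14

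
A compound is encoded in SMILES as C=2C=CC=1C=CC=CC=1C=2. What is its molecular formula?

C10H8

Heavy atoms from the SMILES: 10 C.
Implicit hydrogens by atom environment:
  8 × C (aromatic): 1 H each → 8
  2 × C (aromatic): no H
  Total hydrogens = 8.
Molecular formula: C10H8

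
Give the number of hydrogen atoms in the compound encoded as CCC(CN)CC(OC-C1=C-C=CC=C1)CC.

25

Hydrogens are implicit in SMILES; fill each atom to its normal valence:
  5 × C: 2 H each → 10
  5 × C (aromatic): 1 H each → 5
  2 × C: 3 H each → 6
  2 × C: 1 H each → 2
  1 × C (aromatic): no H
  1 × N: 2 H
  1 × O: no H
  Total hydrogens = 25.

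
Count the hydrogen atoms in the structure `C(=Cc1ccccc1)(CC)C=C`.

14

Hydrogens are implicit in SMILES; fill each atom to its normal valence:
  5 × C (aromatic): 1 H each → 5
  2 × C: 2 H each → 4
  2 × C: 1 H each → 2
  1 × C: 3 H
  1 × C: no H
  1 × C (aromatic): no H
  Total hydrogens = 14.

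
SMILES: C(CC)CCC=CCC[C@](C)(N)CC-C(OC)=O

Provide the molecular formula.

Heavy atoms from the SMILES: 15 C, 1 N, 2 O.
Implicit hydrogens by atom environment:
  8 × C: 2 H each → 16
  3 × C: 3 H each → 9
  2 × C: 1 H each → 2
  2 × C: no H
  2 × O: no H
  1 × N: 2 H
  Total hydrogens = 29.
Molecular formula: C15H29NO2

C15H29NO2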